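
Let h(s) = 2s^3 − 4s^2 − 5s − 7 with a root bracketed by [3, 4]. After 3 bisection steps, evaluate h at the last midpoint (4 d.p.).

s = 3.5 gives h = 12.25, positive; keep [3, 3.5]
s = 3.25 gives h = 3.15625, positive; keep [3, 3.25]
s = 3.125 gives h = -0.652344, negative; keep [3.125, 3.25]

-0.6523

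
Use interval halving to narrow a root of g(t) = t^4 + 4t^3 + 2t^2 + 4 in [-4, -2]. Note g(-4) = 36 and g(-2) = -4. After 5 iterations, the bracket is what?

m = -3, g(m) = -5 (−); new bracket [-4, -3]
m = -3.5, g(m) = 7.0625 (+); new bracket [-3.5, -3]
m = -3.25, g(m) = -0.621094 (−); new bracket [-3.5, -3.25]
m = -3.375, g(m) = 2.7542 (+); new bracket [-3.375, -3.25]
m = -3.3125, g(m) = 0.9568 (+); new bracket [-3.3125, -3.25]

[-3.3125, -3.25]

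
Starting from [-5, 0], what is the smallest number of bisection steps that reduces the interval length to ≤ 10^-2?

Width after n steps is 5/2^n. Need 2^n ≥ 5/10^-2 = 500.
2^8 = 256 < 500 ≤ 2^9 = 512, so n = 9.

9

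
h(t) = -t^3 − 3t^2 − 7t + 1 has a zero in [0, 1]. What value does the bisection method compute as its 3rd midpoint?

m = 0.5, h(m) = -3.375 (−); new bracket [0, 0.5]
m = 0.25, h(m) = -0.953125 (−); new bracket [0, 0.25]
m = 0.125, h(m) = 0.076172 (+); new bracket [0.125, 0.25]

0.125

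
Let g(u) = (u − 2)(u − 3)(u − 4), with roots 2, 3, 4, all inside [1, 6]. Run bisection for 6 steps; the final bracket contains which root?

4

m = 3.5, g(m) = -0.375 (−); new bracket [3.5, 6]
m = 4.75, g(m) = 3.609375 (+); new bracket [3.5, 4.75]
m = 4.125, g(m) = 0.298828 (+); new bracket [3.5, 4.125]
m = 3.8125, g(m) = -0.2761 (−); new bracket [3.8125, 4.125]
m = 3.96875, g(m) = -0.0596 (−); new bracket [3.96875, 4.125]
m = 4.046875, g(m) = 0.1004 (+); new bracket [3.96875, 4.046875]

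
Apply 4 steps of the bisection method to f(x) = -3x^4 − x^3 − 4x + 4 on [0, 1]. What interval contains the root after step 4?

x = 0.5 gives f = 1.6875, positive; keep [0.5, 1]
x = 0.75 gives f = -0.371094, negative; keep [0.5, 0.75]
x = 0.625 gives f = 0.798096, positive; keep [0.625, 0.75]
x = 0.6875 gives f = 0.2548, positive; keep [0.6875, 0.75]

[0.6875, 0.75]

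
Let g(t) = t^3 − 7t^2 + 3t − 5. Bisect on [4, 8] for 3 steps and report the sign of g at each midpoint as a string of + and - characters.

m = 6, g(m) = -23 (−); new bracket [6, 8]
m = 7, g(m) = 16 (+); new bracket [6, 7]
m = 6.5, g(m) = -6.625 (−); new bracket [6.5, 7]

-+-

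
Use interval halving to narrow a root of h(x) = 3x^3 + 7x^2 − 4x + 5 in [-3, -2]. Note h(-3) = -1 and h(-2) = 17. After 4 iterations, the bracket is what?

[-3, -2.9375]

h(-2.5) = 11.875 > 0, so the root lies in [-3, -2.5]
h(-2.75) = 6.546875 > 0, so the root lies in [-3, -2.75]
h(-2.875) = 3.068359 > 0, so the root lies in [-3, -2.875]
h(-2.9375) = 1.1101 > 0, so the root lies in [-3, -2.9375]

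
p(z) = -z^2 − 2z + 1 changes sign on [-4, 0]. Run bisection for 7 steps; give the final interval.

midpoint -2: p = 1 > 0 → [-4, -2]
midpoint -3: p = -2 < 0 → [-3, -2]
midpoint -2.5: p = -0.25 < 0 → [-2.5, -2]
midpoint -2.25: p = 0.4375 > 0 → [-2.5, -2.25]
midpoint -2.375: p = 0.1094 > 0 → [-2.5, -2.375]
midpoint -2.4375: p = -0.0664 < 0 → [-2.4375, -2.375]
midpoint -2.40625: p = 0.0225 > 0 → [-2.4375, -2.40625]

[-2.4375, -2.40625]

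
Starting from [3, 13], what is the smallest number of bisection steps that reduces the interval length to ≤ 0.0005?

15

Width after n steps is 10/2^n. Need 2^n ≥ 10/0.0005 = 20000.
2^14 = 16384 < 20000 ≤ 2^15 = 32768, so n = 15.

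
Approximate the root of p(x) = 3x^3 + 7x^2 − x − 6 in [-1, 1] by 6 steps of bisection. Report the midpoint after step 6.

p(0) = -6 < 0, so the root lies in [0, 1]
p(0.5) = -4.375 < 0, so the root lies in [0.5, 1]
p(0.75) = -1.546875 < 0, so the root lies in [0.75, 1]
p(0.875) = 0.4941 > 0, so the root lies in [0.75, 0.875]
p(0.8125) = -0.5823 < 0, so the root lies in [0.8125, 0.875]
p(0.84375) = -0.0583 < 0, so the root lies in [0.84375, 0.875]

0.84375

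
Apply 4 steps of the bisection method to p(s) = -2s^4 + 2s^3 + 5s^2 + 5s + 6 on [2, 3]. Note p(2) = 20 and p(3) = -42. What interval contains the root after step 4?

[2.5, 2.5625]

midpoint 2.5: p = 2.875 > 0 → [2.5, 3]
midpoint 2.75: p = -15.226562 < 0 → [2.5, 2.75]
midpoint 2.625: p = -5.20752 < 0 → [2.5, 2.625]
midpoint 2.5625: p = -0.938 < 0 → [2.5, 2.5625]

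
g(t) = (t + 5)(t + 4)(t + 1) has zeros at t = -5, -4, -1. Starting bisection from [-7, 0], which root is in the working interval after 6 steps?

-1

g(-3.5) = -1.875 < 0, so the root lies in [-3.5, 0]
g(-1.75) = -5.484375 < 0, so the root lies in [-1.75, 0]
g(-0.875) = 1.611328 > 0, so the root lies in [-1.75, -0.875]
g(-1.3125) = -3.0969 < 0, so the root lies in [-1.3125, -0.875]
g(-1.09375) = -1.0643 < 0, so the root lies in [-1.09375, -0.875]
g(-0.984375) = 0.1892 > 0, so the root lies in [-1.09375, -0.984375]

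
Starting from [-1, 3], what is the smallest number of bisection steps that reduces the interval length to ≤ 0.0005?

13

Width after n steps is 4/2^n. Need 2^n ≥ 4/0.0005 = 8000.
2^12 = 4096 < 8000 ≤ 2^13 = 8192, so n = 13.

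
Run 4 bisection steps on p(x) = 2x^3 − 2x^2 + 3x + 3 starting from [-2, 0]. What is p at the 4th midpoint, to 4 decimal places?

m = -1, p(m) = -4 (−); new bracket [-1, 0]
m = -0.5, p(m) = 0.75 (+); new bracket [-1, -0.5]
m = -0.75, p(m) = -1.21875 (−); new bracket [-0.75, -0.5]
m = -0.625, p(m) = -0.1445 (−); new bracket [-0.625, -0.5]

-0.1445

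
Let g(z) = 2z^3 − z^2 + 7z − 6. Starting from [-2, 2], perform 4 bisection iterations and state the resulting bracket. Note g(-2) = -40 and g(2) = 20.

[0.75, 1]

m = 0, g(m) = -6 (−); new bracket [0, 2]
m = 1, g(m) = 2 (+); new bracket [0, 1]
m = 0.5, g(m) = -2.5 (−); new bracket [0.5, 1]
m = 0.75, g(m) = -0.4688 (−); new bracket [0.75, 1]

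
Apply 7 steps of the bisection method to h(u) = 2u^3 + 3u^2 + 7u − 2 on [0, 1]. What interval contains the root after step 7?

[0.25, 0.2578125]

u = 0.5 gives h = 2.5, positive; keep [0, 0.5]
u = 0.25 gives h = -0.03125, negative; keep [0.25, 0.5]
u = 0.375 gives h = 1.152344, positive; keep [0.25, 0.375]
u = 0.3125 gives h = 0.5415, positive; keep [0.25, 0.3125]
u = 0.28125 gives h = 0.2505, positive; keep [0.25, 0.28125]
u = 0.265625 gives h = 0.1085, positive; keep [0.25, 0.265625]
u = 0.2578125 gives h = 0.0384, positive; keep [0.25, 0.2578125]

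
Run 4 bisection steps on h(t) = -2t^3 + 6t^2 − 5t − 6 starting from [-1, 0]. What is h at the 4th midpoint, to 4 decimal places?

0.9233

midpoint -0.5: h = -1.75 < 0 → [-1, -0.5]
midpoint -0.75: h = 1.96875 > 0 → [-0.75, -0.5]
midpoint -0.625: h = -0.042969 < 0 → [-0.75, -0.625]
midpoint -0.6875: h = 0.9233 > 0 → [-0.6875, -0.625]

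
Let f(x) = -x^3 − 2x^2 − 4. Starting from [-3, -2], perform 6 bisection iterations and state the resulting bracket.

[-2.609375, -2.59375]

f(-2.5) = -0.875 < 0, so the root lies in [-3, -2.5]
f(-2.75) = 1.671875 > 0, so the root lies in [-2.75, -2.5]
f(-2.625) = 0.306641 > 0, so the root lies in [-2.625, -2.5]
f(-2.5625) = -0.3064 < 0, so the root lies in [-2.625, -2.5625]
f(-2.59375) = -0.0055 < 0, so the root lies in [-2.625, -2.59375]
f(-2.609375) = 0.1491 > 0, so the root lies in [-2.609375, -2.59375]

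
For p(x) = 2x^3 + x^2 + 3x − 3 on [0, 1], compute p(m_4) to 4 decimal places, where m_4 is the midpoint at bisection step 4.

m = 0.5, p(m) = -1 (−); new bracket [0.5, 1]
m = 0.75, p(m) = 0.65625 (+); new bracket [0.5, 0.75]
m = 0.625, p(m) = -0.246094 (−); new bracket [0.625, 0.75]
m = 0.6875, p(m) = 0.1851 (+); new bracket [0.625, 0.6875]

0.1851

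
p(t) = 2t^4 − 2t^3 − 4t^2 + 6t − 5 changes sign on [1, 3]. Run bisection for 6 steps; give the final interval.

t = 2 gives p = 7, positive; keep [1, 2]
t = 1.5 gives p = -1.625, negative; keep [1.5, 2]
t = 1.75 gives p = 1.289062, positive; keep [1.5, 1.75]
t = 1.625 gives p = -0.4487, negative; keep [1.625, 1.75]
t = 1.6875 gives p = 0.3418, positive; keep [1.625, 1.6875]
t = 1.65625 gives p = -0.072, negative; keep [1.65625, 1.6875]

[1.65625, 1.6875]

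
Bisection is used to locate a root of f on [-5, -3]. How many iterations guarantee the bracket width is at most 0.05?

6

Width after n steps is 2/2^n. Need 2^n ≥ 2/0.05 = 40.
2^5 = 32 < 40 ≤ 2^6 = 64, so n = 6.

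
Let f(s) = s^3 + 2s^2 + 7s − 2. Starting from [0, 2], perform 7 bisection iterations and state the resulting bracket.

m = 1, f(m) = 8 (+); new bracket [0, 1]
m = 0.5, f(m) = 2.125 (+); new bracket [0, 0.5]
m = 0.25, f(m) = -0.109375 (−); new bracket [0.25, 0.5]
m = 0.375, f(m) = 0.959 (+); new bracket [0.25, 0.375]
m = 0.3125, f(m) = 0.4133 (+); new bracket [0.25, 0.3125]
m = 0.28125, f(m) = 0.1492 (+); new bracket [0.25, 0.28125]
m = 0.265625, f(m) = 0.0192 (+); new bracket [0.25, 0.265625]

[0.25, 0.265625]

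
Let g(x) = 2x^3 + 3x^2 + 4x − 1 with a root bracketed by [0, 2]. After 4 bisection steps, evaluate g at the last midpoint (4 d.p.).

g(1) = 8 > 0, so the root lies in [0, 1]
g(0.5) = 2 > 0, so the root lies in [0, 0.5]
g(0.25) = 0.21875 > 0, so the root lies in [0, 0.25]
g(0.125) = -0.4492 < 0, so the root lies in [0.125, 0.25]

-0.4492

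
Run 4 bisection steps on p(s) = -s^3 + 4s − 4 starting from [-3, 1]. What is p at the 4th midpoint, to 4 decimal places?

-1.6094

m = -1, p(m) = -7 (−); new bracket [-3, -1]
m = -2, p(m) = -4 (−); new bracket [-3, -2]
m = -2.5, p(m) = 1.625 (+); new bracket [-2.5, -2]
m = -2.25, p(m) = -1.6094 (−); new bracket [-2.5, -2.25]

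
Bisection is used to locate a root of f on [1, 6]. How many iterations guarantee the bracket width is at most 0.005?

Width after n steps is 5/2^n. Need 2^n ≥ 5/0.005 = 1000.
2^9 = 512 < 1000 ≤ 2^10 = 1024, so n = 10.

10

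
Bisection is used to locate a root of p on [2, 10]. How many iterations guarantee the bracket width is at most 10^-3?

13

Width after n steps is 8/2^n. Need 2^n ≥ 8/10^-3 = 8000.
2^12 = 4096 < 8000 ≤ 2^13 = 8192, so n = 13.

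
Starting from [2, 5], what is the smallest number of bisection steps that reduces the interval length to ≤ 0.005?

Width after n steps is 3/2^n. Need 2^n ≥ 3/0.005 = 600.
2^9 = 512 < 600 ≤ 2^10 = 1024, so n = 10.

10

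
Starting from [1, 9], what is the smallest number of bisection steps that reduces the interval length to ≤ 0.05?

Width after n steps is 8/2^n. Need 2^n ≥ 8/0.05 = 160.
2^7 = 128 < 160 ≤ 2^8 = 256, so n = 8.

8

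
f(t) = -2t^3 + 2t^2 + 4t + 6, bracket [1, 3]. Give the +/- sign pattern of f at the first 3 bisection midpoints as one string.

+-+

t = 2 gives f = 6, positive; keep [2, 3]
t = 2.5 gives f = -2.75, negative; keep [2, 2.5]
t = 2.25 gives f = 2.34375, positive; keep [2.25, 2.5]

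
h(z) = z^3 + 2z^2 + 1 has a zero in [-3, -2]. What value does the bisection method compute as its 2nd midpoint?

z = -2.5 gives h = -2.125, negative; keep [-2.5, -2]
z = -2.25 gives h = -0.265625, negative; keep [-2.25, -2]

-2.25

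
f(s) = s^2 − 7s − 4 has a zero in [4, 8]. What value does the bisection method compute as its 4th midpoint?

7.75

s = 6 gives f = -10, negative; keep [6, 8]
s = 7 gives f = -4, negative; keep [7, 8]
s = 7.5 gives f = -0.25, negative; keep [7.5, 8]
s = 7.75 gives f = 1.8125, positive; keep [7.5, 7.75]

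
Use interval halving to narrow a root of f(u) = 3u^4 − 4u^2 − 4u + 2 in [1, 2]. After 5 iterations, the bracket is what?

m = 1.5, f(m) = 2.1875 (+); new bracket [1, 1.5]
m = 1.25, f(m) = -1.925781 (−); new bracket [1.25, 1.5]
m = 1.375, f(m) = -0.339111 (−); new bracket [1.375, 1.5]
m = 1.4375, f(m) = 0.7945 (+); new bracket [1.375, 1.4375]
m = 1.40625, f(m) = 0.1968 (+); new bracket [1.375, 1.40625]

[1.375, 1.40625]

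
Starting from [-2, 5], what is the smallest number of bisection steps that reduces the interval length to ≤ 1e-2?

10

Width after n steps is 7/2^n. Need 2^n ≥ 7/1e-2 = 700.
2^9 = 512 < 700 ≤ 2^10 = 1024, so n = 10.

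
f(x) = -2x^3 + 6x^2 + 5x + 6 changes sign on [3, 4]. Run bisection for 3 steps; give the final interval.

f(3.5) = 11.25 > 0, so the root lies in [3.5, 4]
f(3.75) = 3.65625 > 0, so the root lies in [3.75, 4]
f(3.875) = -0.902344 < 0, so the root lies in [3.75, 3.875]

[3.75, 3.875]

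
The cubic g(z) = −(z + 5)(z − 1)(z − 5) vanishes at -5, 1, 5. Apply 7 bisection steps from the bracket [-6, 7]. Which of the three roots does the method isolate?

z = 0.5 gives g = -12.375, negative; keep [-6, 0.5]
z = -2.75 gives g = -65.390625, negative; keep [-6, -2.75]
z = -4.375 gives g = -31.494141, negative; keep [-6, -4.375]
z = -5.1875 gives g = 11.8191, positive; keep [-5.1875, -4.375]
z = -4.78125 gives g = -12.3698, negative; keep [-5.1875, -4.78125]
z = -4.984375 gives g = -0.9336, negative; keep [-5.1875, -4.984375]
z = -5.0859375 gives g = 5.275, positive; keep [-5.0859375, -4.984375]

-5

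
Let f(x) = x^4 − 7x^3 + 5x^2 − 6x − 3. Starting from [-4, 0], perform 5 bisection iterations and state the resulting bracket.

midpoint -2: f = 101 > 0 → [-2, 0]
midpoint -1: f = 16 > 0 → [-1, 0]
midpoint -0.5: f = 2.1875 > 0 → [-0.5, 0]
midpoint -0.25: f = -1.0742 < 0 → [-0.5, -0.25]
midpoint -0.375: f = 0.342 > 0 → [-0.375, -0.25]

[-0.375, -0.25]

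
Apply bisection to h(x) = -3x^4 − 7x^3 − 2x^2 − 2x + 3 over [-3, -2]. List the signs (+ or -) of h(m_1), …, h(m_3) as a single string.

m = -2.5, h(m) = -12.3125 (−); new bracket [-2.5, -2]
m = -2.25, h(m) = 0.222656 (+); new bracket [-2.5, -2.25]
m = -2.375, h(m) = -5.205811 (−); new bracket [-2.375, -2.25]

-+-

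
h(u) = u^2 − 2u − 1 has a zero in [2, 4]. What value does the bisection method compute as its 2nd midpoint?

m = 3, h(m) = 2 (+); new bracket [2, 3]
m = 2.5, h(m) = 0.25 (+); new bracket [2, 2.5]

2.5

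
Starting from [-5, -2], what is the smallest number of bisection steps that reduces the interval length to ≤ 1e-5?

Width after n steps is 3/2^n. Need 2^n ≥ 3/1e-5 = 300000.
2^18 = 262144 < 300000 ≤ 2^19 = 524288, so n = 19.

19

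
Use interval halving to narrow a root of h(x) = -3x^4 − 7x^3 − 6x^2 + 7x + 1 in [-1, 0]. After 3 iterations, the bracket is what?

m = -0.5, h(m) = -3.3125 (−); new bracket [-0.5, 0]
m = -0.25, h(m) = -1.027344 (−); new bracket [-0.25, 0]
m = -0.125, h(m) = 0.044189 (+); new bracket [-0.25, -0.125]

[-0.25, -0.125]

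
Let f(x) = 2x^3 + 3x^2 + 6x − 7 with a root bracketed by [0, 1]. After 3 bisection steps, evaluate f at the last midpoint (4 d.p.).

-1.5898

x = 0.5 gives f = -3, negative; keep [0.5, 1]
x = 0.75 gives f = 0.03125, positive; keep [0.5, 0.75]
x = 0.625 gives f = -1.589844, negative; keep [0.625, 0.75]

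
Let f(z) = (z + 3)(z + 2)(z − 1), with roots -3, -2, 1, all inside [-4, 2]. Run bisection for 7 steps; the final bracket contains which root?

1

midpoint -1: f = -4 < 0 → [-1, 2]
midpoint 0.5: f = -4.375 < 0 → [0.5, 2]
midpoint 1.25: f = 3.453125 > 0 → [0.5, 1.25]
midpoint 0.875: f = -1.3926 < 0 → [0.875, 1.25]
midpoint 1.0625: f = 0.7776 > 0 → [0.875, 1.0625]
midpoint 0.96875: f = -0.3682 < 0 → [0.96875, 1.0625]
midpoint 1.015625: f = 0.1892 > 0 → [0.96875, 1.015625]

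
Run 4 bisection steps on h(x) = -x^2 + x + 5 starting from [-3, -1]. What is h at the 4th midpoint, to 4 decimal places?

m = -2, h(m) = -1 (−); new bracket [-2, -1]
m = -1.5, h(m) = 1.25 (+); new bracket [-2, -1.5]
m = -1.75, h(m) = 0.1875 (+); new bracket [-2, -1.75]
m = -1.875, h(m) = -0.3906 (−); new bracket [-1.875, -1.75]

-0.3906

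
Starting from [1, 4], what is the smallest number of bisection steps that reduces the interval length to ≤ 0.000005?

Width after n steps is 3/2^n. Need 2^n ≥ 3/0.000005 = 600000.
2^19 = 524288 < 600000 ≤ 2^20 = 1048576, so n = 20.

20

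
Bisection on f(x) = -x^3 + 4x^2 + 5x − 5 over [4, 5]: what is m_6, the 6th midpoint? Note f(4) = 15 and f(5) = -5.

x = 4.5 gives f = 7.375, positive; keep [4.5, 5]
x = 4.75 gives f = 1.828125, positive; keep [4.75, 5]
x = 4.875 gives f = -1.419922, negative; keep [4.75, 4.875]
x = 4.8125 gives f = 0.2449, positive; keep [4.8125, 4.875]
x = 4.84375 gives f = -0.5772, negative; keep [4.8125, 4.84375]
x = 4.828125 gives f = -0.1636, negative; keep [4.8125, 4.828125]

4.828125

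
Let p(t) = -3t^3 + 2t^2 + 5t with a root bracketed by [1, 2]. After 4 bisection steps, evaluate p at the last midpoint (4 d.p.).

m = 1.5, p(m) = 1.875 (+); new bracket [1.5, 2]
m = 1.75, p(m) = -1.203125 (−); new bracket [1.5, 1.75]
m = 1.625, p(m) = 0.533203 (+); new bracket [1.625, 1.75]
m = 1.6875, p(m) = -0.2834 (−); new bracket [1.625, 1.6875]

-0.2834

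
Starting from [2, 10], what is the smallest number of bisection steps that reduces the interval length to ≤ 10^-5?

20

Width after n steps is 8/2^n. Need 2^n ≥ 8/10^-5 = 800000.
2^19 = 524288 < 800000 ≤ 2^20 = 1048576, so n = 20.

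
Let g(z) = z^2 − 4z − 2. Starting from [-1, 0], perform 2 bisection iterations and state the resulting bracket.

midpoint -0.5: g = 0.25 > 0 → [-0.5, 0]
midpoint -0.25: g = -0.9375 < 0 → [-0.5, -0.25]

[-0.5, -0.25]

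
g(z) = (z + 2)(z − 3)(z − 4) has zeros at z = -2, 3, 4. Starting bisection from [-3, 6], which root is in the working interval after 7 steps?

z = 1.5 gives g = 13.125, positive; keep [-3, 1.5]
z = -0.75 gives g = 22.265625, positive; keep [-3, -0.75]
z = -1.875 gives g = 3.580078, positive; keep [-3, -1.875]
z = -2.4375 gives g = -15.3142, negative; keep [-2.4375, -1.875]
z = -2.15625 gives g = -4.9599, negative; keep [-2.15625, -1.875]
z = -2.015625 gives g = -0.4714, negative; keep [-2.015625, -1.875]
z = -1.9453125 gives g = 1.6079, positive; keep [-2.015625, -1.9453125]

-2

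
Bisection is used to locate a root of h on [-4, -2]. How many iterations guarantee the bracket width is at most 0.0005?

Width after n steps is 2/2^n. Need 2^n ≥ 2/0.0005 = 4000.
2^11 = 2048 < 4000 ≤ 2^12 = 4096, so n = 12.

12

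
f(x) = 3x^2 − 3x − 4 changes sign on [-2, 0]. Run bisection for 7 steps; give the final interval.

x = -1 gives f = 2, positive; keep [-1, 0]
x = -0.5 gives f = -1.75, negative; keep [-1, -0.5]
x = -0.75 gives f = -0.0625, negative; keep [-1, -0.75]
x = -0.875 gives f = 0.9219, positive; keep [-0.875, -0.75]
x = -0.8125 gives f = 0.418, positive; keep [-0.8125, -0.75]
x = -0.78125 gives f = 0.1748, positive; keep [-0.78125, -0.75]
x = -0.765625 gives f = 0.0554, positive; keep [-0.765625, -0.75]

[-0.765625, -0.75]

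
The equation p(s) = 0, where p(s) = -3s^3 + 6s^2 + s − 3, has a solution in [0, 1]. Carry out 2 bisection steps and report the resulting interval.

s = 0.5 gives p = -1.375, negative; keep [0.5, 1]
s = 0.75 gives p = -0.140625, negative; keep [0.75, 1]

[0.75, 1]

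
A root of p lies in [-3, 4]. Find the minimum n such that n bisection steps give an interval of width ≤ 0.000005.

21

Width after n steps is 7/2^n. Need 2^n ≥ 7/0.000005 = 1400000.
2^20 = 1048576 < 1400000 ≤ 2^21 = 2097152, so n = 21.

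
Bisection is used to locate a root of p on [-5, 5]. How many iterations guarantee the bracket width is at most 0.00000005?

28

Width after n steps is 10/2^n. Need 2^n ≥ 10/0.00000005 = 200000000.
2^27 = 134217728 < 200000000 ≤ 2^28 = 268435456, so n = 28.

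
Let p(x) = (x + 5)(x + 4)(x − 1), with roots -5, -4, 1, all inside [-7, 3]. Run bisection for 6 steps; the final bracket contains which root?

x = -2 gives p = -18, negative; keep [-2, 3]
x = 0.5 gives p = -12.375, negative; keep [0.5, 3]
x = 1.75 gives p = 29.109375, positive; keep [0.5, 1.75]
x = 1.125 gives p = 3.9238, positive; keep [0.5, 1.125]
x = 0.8125 gives p = -5.2449, negative; keep [0.8125, 1.125]
x = 0.96875 gives p = -0.9268, negative; keep [0.96875, 1.125]

1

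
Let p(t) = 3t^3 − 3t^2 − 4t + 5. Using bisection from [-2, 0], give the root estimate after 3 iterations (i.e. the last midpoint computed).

p(-1) = 3 > 0, so the root lies in [-2, -1]
p(-1.5) = -5.875 < 0, so the root lies in [-1.5, -1]
p(-1.25) = -0.546875 < 0, so the root lies in [-1.25, -1]

-1.25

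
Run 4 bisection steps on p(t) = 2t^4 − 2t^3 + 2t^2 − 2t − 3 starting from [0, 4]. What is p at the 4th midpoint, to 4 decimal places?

midpoint 2: p = 17 > 0 → [0, 2]
midpoint 1: p = -3 < 0 → [1, 2]
midpoint 1.5: p = 1.875 > 0 → [1, 1.5]
midpoint 1.25: p = -1.3984 < 0 → [1.25, 1.5]

-1.3984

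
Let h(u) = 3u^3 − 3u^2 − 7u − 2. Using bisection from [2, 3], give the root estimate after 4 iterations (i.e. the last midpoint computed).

h(2.5) = 8.625 > 0, so the root lies in [2, 2.5]
h(2.25) = 1.234375 > 0, so the root lies in [2, 2.25]
h(2.125) = -1.634766 < 0, so the root lies in [2.125, 2.25]
h(2.1875) = -0.2654 < 0, so the root lies in [2.1875, 2.25]

2.1875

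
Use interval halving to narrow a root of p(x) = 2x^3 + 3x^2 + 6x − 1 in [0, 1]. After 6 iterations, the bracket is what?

x = 0.5 gives p = 3, positive; keep [0, 0.5]
x = 0.25 gives p = 0.71875, positive; keep [0, 0.25]
x = 0.125 gives p = -0.199219, negative; keep [0.125, 0.25]
x = 0.1875 gives p = 0.2437, positive; keep [0.125, 0.1875]
x = 0.15625 gives p = 0.0184, positive; keep [0.125, 0.15625]
x = 0.140625 gives p = -0.0914, negative; keep [0.140625, 0.15625]

[0.140625, 0.15625]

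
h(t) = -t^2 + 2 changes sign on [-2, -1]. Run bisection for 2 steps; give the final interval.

t = -1.5 gives h = -0.25, negative; keep [-1.5, -1]
t = -1.25 gives h = 0.4375, positive; keep [-1.5, -1.25]

[-1.5, -1.25]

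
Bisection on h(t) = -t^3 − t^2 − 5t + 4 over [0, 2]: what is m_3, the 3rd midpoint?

0.75

m = 1, h(m) = -3 (−); new bracket [0, 1]
m = 0.5, h(m) = 1.125 (+); new bracket [0.5, 1]
m = 0.75, h(m) = -0.734375 (−); new bracket [0.5, 0.75]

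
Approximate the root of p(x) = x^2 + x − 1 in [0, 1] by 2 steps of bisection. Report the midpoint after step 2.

0.75

m = 0.5, p(m) = -0.25 (−); new bracket [0.5, 1]
m = 0.75, p(m) = 0.3125 (+); new bracket [0.5, 0.75]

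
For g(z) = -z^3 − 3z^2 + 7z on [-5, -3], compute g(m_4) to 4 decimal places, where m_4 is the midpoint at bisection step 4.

midpoint -4: g = -12 < 0 → [-5, -4]
midpoint -4.5: g = -1.125 < 0 → [-5, -4.5]
midpoint -4.75: g = 6.234375 > 0 → [-4.75, -4.5]
midpoint -4.625: g = 2.3848 > 0 → [-4.625, -4.5]

2.3848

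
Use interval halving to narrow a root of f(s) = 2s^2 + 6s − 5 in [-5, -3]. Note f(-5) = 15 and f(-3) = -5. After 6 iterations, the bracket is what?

midpoint -4: f = 3 > 0 → [-4, -3]
midpoint -3.5: f = -1.5 < 0 → [-4, -3.5]
midpoint -3.75: f = 0.625 > 0 → [-3.75, -3.5]
midpoint -3.625: f = -0.4688 < 0 → [-3.75, -3.625]
midpoint -3.6875: f = 0.0703 > 0 → [-3.6875, -3.625]
midpoint -3.65625: f = -0.2012 < 0 → [-3.6875, -3.65625]

[-3.6875, -3.65625]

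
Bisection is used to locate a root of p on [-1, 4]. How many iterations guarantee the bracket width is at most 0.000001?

23

Width after n steps is 5/2^n. Need 2^n ≥ 5/0.000001 = 5000000.
2^22 = 4194304 < 5000000 ≤ 2^23 = 8388608, so n = 23.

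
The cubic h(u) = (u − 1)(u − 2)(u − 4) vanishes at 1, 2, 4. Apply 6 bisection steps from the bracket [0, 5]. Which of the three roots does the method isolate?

4

h(2.5) = -1.125 < 0, so the root lies in [2.5, 5]
h(3.75) = -1.203125 < 0, so the root lies in [3.75, 5]
h(4.375) = 3.005859 > 0, so the root lies in [3.75, 4.375]
h(4.0625) = 0.3948 > 0, so the root lies in [3.75, 4.0625]
h(3.90625) = -0.5194 < 0, so the root lies in [3.90625, 4.0625]
h(3.984375) = -0.0925 < 0, so the root lies in [3.984375, 4.0625]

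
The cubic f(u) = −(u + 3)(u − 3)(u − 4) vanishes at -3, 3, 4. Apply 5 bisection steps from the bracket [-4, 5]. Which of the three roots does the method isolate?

-3

midpoint 0.5: f = -30.625 < 0 → [-4, 0.5]
midpoint -1.75: f = -34.140625 < 0 → [-4, -1.75]
midpoint -2.875: f = -5.048828 < 0 → [-4, -2.875]
midpoint -3.4375: f = 20.947 > 0 → [-3.4375, -2.875]
midpoint -3.15625: f = 6.8837 > 0 → [-3.15625, -2.875]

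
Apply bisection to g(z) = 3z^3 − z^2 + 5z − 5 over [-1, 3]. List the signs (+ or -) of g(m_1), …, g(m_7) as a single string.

midpoint 1: g = 2 > 0 → [-1, 1]
midpoint 0: g = -5 < 0 → [0, 1]
midpoint 0.5: g = -2.375 < 0 → [0.5, 1]
midpoint 0.75: g = -0.5469 < 0 → [0.75, 1]
midpoint 0.875: g = 0.6191 > 0 → [0.75, 0.875]
midpoint 0.8125: g = 0.0115 > 0 → [0.75, 0.8125]
midpoint 0.78125: g = -0.2736 < 0 → [0.78125, 0.8125]

+---++-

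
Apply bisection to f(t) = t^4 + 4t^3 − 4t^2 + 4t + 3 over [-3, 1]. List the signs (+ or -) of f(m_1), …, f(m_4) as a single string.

t = -1 gives f = -8, negative; keep [-1, 1]
t = 0 gives f = 3, positive; keep [-1, 0]
t = -0.5 gives f = -0.4375, negative; keep [-0.5, 0]
t = -0.25 gives f = 1.6914, positive; keep [-0.5, -0.25]

-+-+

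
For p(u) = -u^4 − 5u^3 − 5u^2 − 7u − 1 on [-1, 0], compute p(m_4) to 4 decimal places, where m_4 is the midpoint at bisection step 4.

0.1684

m = -0.5, p(m) = 1.8125 (+); new bracket [-0.5, 0]
m = -0.25, p(m) = 0.511719 (+); new bracket [-0.25, 0]
m = -0.125, p(m) = -0.193604 (−); new bracket [-0.25, -0.125]
m = -0.1875, p(m) = 0.1684 (+); new bracket [-0.1875, -0.125]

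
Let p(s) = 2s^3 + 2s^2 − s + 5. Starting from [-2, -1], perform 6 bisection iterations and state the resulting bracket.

[-1.9375, -1.921875]

s = -1.5 gives p = 4.25, positive; keep [-2, -1.5]
s = -1.75 gives p = 2.15625, positive; keep [-2, -1.75]
s = -1.875 gives p = 0.722656, positive; keep [-2, -1.875]
s = -1.9375 gives p = -0.1011, negative; keep [-1.9375, -1.875]
s = -1.90625 gives p = 0.32, positive; keep [-1.9375, -1.90625]
s = -1.921875 gives p = 0.1118, positive; keep [-1.9375, -1.921875]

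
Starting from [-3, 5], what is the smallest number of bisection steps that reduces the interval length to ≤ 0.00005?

Width after n steps is 8/2^n. Need 2^n ≥ 8/0.00005 = 160000.
2^17 = 131072 < 160000 ≤ 2^18 = 262144, so n = 18.

18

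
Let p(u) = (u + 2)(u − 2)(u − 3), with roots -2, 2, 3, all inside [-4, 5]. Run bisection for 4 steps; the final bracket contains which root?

m = 0.5, p(m) = 9.375 (+); new bracket [-4, 0.5]
m = -1.75, p(m) = 4.453125 (+); new bracket [-4, -1.75]
m = -2.875, p(m) = -25.060547 (−); new bracket [-2.875, -1.75]
m = -2.3125, p(m) = -7.1594 (−); new bracket [-2.3125, -1.75]

-2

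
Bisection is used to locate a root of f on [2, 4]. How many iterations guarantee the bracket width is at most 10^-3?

11

Width after n steps is 2/2^n. Need 2^n ≥ 2/10^-3 = 2000.
2^10 = 1024 < 2000 ≤ 2^11 = 2048, so n = 11.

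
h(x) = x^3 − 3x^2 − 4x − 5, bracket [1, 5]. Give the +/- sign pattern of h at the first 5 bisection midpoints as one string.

--++-

h(3) = -17 < 0, so the root lies in [3, 5]
h(4) = -5 < 0, so the root lies in [4, 5]
h(4.5) = 7.375 > 0, so the root lies in [4, 4.5]
h(4.25) = 0.5781 > 0, so the root lies in [4, 4.25]
h(4.125) = -2.3574 < 0, so the root lies in [4.125, 4.25]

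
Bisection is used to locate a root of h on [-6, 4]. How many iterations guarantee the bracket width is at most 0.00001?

Width after n steps is 10/2^n. Need 2^n ≥ 10/0.00001 = 1000000.
2^19 = 524288 < 1000000 ≤ 2^20 = 1048576, so n = 20.

20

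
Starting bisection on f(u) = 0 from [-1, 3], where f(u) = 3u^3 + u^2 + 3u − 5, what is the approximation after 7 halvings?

m = 1, f(m) = 2 (+); new bracket [-1, 1]
m = 0, f(m) = -5 (−); new bracket [0, 1]
m = 0.5, f(m) = -2.875 (−); new bracket [0.5, 1]
m = 0.75, f(m) = -0.9219 (−); new bracket [0.75, 1]
m = 0.875, f(m) = 0.4004 (+); new bracket [0.75, 0.875]
m = 0.8125, f(m) = -0.2932 (−); new bracket [0.8125, 0.875]
m = 0.84375, f(m) = 0.0452 (+); new bracket [0.8125, 0.84375]

0.84375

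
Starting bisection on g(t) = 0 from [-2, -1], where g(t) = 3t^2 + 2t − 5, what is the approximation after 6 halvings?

-1.671875

t = -1.5 gives g = -1.25, negative; keep [-2, -1.5]
t = -1.75 gives g = 0.6875, positive; keep [-1.75, -1.5]
t = -1.625 gives g = -0.328125, negative; keep [-1.75, -1.625]
t = -1.6875 gives g = 0.168, positive; keep [-1.6875, -1.625]
t = -1.65625 gives g = -0.083, negative; keep [-1.6875, -1.65625]
t = -1.671875 gives g = 0.0417, positive; keep [-1.671875, -1.65625]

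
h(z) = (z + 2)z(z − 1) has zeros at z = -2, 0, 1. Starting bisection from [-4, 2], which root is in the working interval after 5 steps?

m = -1, h(m) = 2 (+); new bracket [-4, -1]
m = -2.5, h(m) = -4.375 (−); new bracket [-2.5, -1]
m = -1.75, h(m) = 1.203125 (+); new bracket [-2.5, -1.75]
m = -2.125, h(m) = -0.8301 (−); new bracket [-2.125, -1.75]
m = -1.9375, h(m) = 0.3557 (+); new bracket [-2.125, -1.9375]

-2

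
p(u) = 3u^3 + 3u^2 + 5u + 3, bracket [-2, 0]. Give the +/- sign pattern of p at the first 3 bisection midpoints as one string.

m = -1, p(m) = -2 (−); new bracket [-1, 0]
m = -0.5, p(m) = 0.875 (+); new bracket [-1, -0.5]
m = -0.75, p(m) = -0.328125 (−); new bracket [-0.75, -0.5]

-+-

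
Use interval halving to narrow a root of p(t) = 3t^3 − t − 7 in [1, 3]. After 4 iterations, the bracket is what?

p(2) = 15 > 0, so the root lies in [1, 2]
p(1.5) = 1.625 > 0, so the root lies in [1, 1.5]
p(1.25) = -2.390625 < 0, so the root lies in [1.25, 1.5]
p(1.375) = -0.5762 < 0, so the root lies in [1.375, 1.5]

[1.375, 1.5]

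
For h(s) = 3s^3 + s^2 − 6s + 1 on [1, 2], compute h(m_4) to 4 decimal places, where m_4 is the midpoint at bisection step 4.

s = 1.5 gives h = 4.375, positive; keep [1, 1.5]
s = 1.25 gives h = 0.921875, positive; keep [1, 1.25]
s = 1.125 gives h = -0.212891, negative; keep [1.125, 1.25]
s = 1.1875 gives h = 0.3088, positive; keep [1.125, 1.1875]

0.3088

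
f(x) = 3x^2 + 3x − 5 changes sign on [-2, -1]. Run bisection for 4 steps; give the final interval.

[-1.9375, -1.875]

f(-1.5) = -2.75 < 0, so the root lies in [-2, -1.5]
f(-1.75) = -1.0625 < 0, so the root lies in [-2, -1.75]
f(-1.875) = -0.078125 < 0, so the root lies in [-2, -1.875]
f(-1.9375) = 0.4492 > 0, so the root lies in [-1.9375, -1.875]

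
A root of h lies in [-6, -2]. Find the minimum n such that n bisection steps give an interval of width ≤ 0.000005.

20

Width after n steps is 4/2^n. Need 2^n ≥ 4/0.000005 = 800000.
2^19 = 524288 < 800000 ≤ 2^20 = 1048576, so n = 20.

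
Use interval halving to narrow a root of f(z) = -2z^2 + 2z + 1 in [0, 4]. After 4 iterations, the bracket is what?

z = 2 gives f = -3, negative; keep [0, 2]
z = 1 gives f = 1, positive; keep [1, 2]
z = 1.5 gives f = -0.5, negative; keep [1, 1.5]
z = 1.25 gives f = 0.375, positive; keep [1.25, 1.5]

[1.25, 1.5]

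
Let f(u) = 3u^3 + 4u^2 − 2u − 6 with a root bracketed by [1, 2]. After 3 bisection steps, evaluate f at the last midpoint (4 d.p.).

1.0840

f(1.5) = 10.125 > 0, so the root lies in [1, 1.5]
f(1.25) = 3.609375 > 0, so the root lies in [1, 1.25]
f(1.125) = 1.083984 > 0, so the root lies in [1, 1.125]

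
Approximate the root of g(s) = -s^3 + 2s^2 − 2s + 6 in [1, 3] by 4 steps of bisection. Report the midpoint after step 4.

s = 2 gives g = 2, positive; keep [2, 3]
s = 2.5 gives g = -2.125, negative; keep [2, 2.5]
s = 2.25 gives g = 0.234375, positive; keep [2.25, 2.5]
s = 2.375 gives g = -0.8652, negative; keep [2.25, 2.375]

2.375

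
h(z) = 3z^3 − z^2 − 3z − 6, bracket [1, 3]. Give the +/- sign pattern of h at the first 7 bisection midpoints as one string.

+-+-+-+

midpoint 2: h = 8 > 0 → [1, 2]
midpoint 1.5: h = -2.625 < 0 → [1.5, 2]
midpoint 1.75: h = 1.765625 > 0 → [1.5, 1.75]
midpoint 1.625: h = -0.6426 < 0 → [1.625, 1.75]
midpoint 1.6875: h = 0.5061 > 0 → [1.625, 1.6875]
midpoint 1.65625: h = -0.0818 < 0 → [1.65625, 1.6875]
midpoint 1.671875: h = 0.2087 > 0 → [1.65625, 1.671875]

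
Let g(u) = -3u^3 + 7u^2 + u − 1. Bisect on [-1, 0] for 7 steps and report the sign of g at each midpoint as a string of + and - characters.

m = -0.5, g(m) = 0.625 (+); new bracket [-0.5, 0]
m = -0.25, g(m) = -0.765625 (−); new bracket [-0.5, -0.25]
m = -0.375, g(m) = -0.232422 (−); new bracket [-0.5, -0.375]
m = -0.4375, g(m) = 0.1536 (+); new bracket [-0.4375, -0.375]
m = -0.40625, g(m) = -0.0498 (−); new bracket [-0.4375, -0.40625]
m = -0.421875, g(m) = 0.0492 (+); new bracket [-0.421875, -0.40625]
m = -0.4140625, g(m) = -0.001 (−); new bracket [-0.421875, -0.4140625]

+--+-+-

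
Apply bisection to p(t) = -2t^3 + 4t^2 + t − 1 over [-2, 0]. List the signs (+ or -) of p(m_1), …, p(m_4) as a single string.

t = -1 gives p = 4, positive; keep [-1, 0]
t = -0.5 gives p = -0.25, negative; keep [-1, -0.5]
t = -0.75 gives p = 1.34375, positive; keep [-0.75, -0.5]
t = -0.625 gives p = 0.4258, positive; keep [-0.625, -0.5]

+-++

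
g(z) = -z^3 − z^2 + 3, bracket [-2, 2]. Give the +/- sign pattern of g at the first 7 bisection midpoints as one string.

++--+-+

z = 0 gives g = 3, positive; keep [0, 2]
z = 1 gives g = 1, positive; keep [1, 2]
z = 1.5 gives g = -2.625, negative; keep [1, 1.5]
z = 1.25 gives g = -0.5156, negative; keep [1, 1.25]
z = 1.125 gives g = 0.3105, positive; keep [1.125, 1.25]
z = 1.1875 gives g = -0.0847, negative; keep [1.125, 1.1875]
z = 1.15625 gives g = 0.1173, positive; keep [1.15625, 1.1875]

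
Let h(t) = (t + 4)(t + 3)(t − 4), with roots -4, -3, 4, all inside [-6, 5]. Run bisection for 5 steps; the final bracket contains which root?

4

m = -0.5, h(m) = -39.375 (−); new bracket [-0.5, 5]
m = 2.25, h(m) = -57.421875 (−); new bracket [2.25, 5]
m = 3.625, h(m) = -18.943359 (−); new bracket [3.625, 5]
m = 4.3125, h(m) = 18.9954 (+); new bracket [3.625, 4.3125]
m = 3.96875, h(m) = -1.7354 (−); new bracket [3.96875, 4.3125]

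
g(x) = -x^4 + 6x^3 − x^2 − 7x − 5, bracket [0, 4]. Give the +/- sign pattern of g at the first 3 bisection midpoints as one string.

midpoint 2: g = 9 > 0 → [0, 2]
midpoint 1: g = -8 < 0 → [1, 2]
midpoint 1.5: g = -2.5625 < 0 → [1.5, 2]

+--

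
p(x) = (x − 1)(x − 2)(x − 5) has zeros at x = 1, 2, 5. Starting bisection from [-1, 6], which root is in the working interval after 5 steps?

midpoint 2.5: p = -1.875 < 0 → [2.5, 6]
midpoint 4.25: p = -5.484375 < 0 → [4.25, 6]
midpoint 5.125: p = 1.611328 > 0 → [4.25, 5.125]
midpoint 4.6875: p = -3.0969 < 0 → [4.6875, 5.125]
midpoint 4.90625: p = -1.0643 < 0 → [4.90625, 5.125]

5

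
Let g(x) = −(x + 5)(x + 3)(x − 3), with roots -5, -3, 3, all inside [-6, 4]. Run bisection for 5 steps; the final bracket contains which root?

x = -1 gives g = 32, positive; keep [-1, 4]
x = 1.5 gives g = 43.875, positive; keep [1.5, 4]
x = 2.75 gives g = 11.140625, positive; keep [2.75, 4]
x = 3.375 gives g = -20.0215, negative; keep [2.75, 3.375]
x = 3.0625 gives g = -3.0549, negative; keep [2.75, 3.0625]

3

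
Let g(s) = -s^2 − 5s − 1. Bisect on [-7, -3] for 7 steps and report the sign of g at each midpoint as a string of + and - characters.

-+++--+

s = -5 gives g = -1, negative; keep [-5, -3]
s = -4 gives g = 3, positive; keep [-5, -4]
s = -4.5 gives g = 1.25, positive; keep [-5, -4.5]
s = -4.75 gives g = 0.1875, positive; keep [-5, -4.75]
s = -4.875 gives g = -0.3906, negative; keep [-4.875, -4.75]
s = -4.8125 gives g = -0.0977, negative; keep [-4.8125, -4.75]
s = -4.78125 gives g = 0.0459, positive; keep [-4.8125, -4.78125]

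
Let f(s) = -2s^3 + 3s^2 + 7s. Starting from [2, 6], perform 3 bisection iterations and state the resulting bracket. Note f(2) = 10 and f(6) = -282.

m = 4, f(m) = -52 (−); new bracket [2, 4]
m = 3, f(m) = -6 (−); new bracket [2, 3]
m = 2.5, f(m) = 5 (+); new bracket [2.5, 3]

[2.5, 3]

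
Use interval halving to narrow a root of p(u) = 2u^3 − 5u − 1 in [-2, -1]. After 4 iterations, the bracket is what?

[-1.5, -1.4375]

p(-1.5) = -0.25 < 0, so the root lies in [-1.5, -1]
p(-1.25) = 1.34375 > 0, so the root lies in [-1.5, -1.25]
p(-1.375) = 0.675781 > 0, so the root lies in [-1.5, -1.375]
p(-1.4375) = 0.2466 > 0, so the root lies in [-1.5, -1.4375]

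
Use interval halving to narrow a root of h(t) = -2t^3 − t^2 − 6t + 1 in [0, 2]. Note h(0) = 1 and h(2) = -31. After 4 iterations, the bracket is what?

midpoint 1: h = -8 < 0 → [0, 1]
midpoint 0.5: h = -2.5 < 0 → [0, 0.5]
midpoint 0.25: h = -0.59375 < 0 → [0, 0.25]
midpoint 0.125: h = 0.2305 > 0 → [0.125, 0.25]

[0.125, 0.25]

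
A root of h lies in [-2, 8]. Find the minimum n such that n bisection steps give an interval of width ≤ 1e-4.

Width after n steps is 10/2^n. Need 2^n ≥ 10/1e-4 = 100000.
2^16 = 65536 < 100000 ≤ 2^17 = 131072, so n = 17.

17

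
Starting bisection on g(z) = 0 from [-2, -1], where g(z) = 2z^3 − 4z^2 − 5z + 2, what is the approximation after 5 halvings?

m = -1.5, g(m) = -6.25 (−); new bracket [-1.5, -1]
m = -1.25, g(m) = -1.90625 (−); new bracket [-1.25, -1]
m = -1.125, g(m) = -0.285156 (−); new bracket [-1.125, -1]
m = -1.0625, g(m) = 0.3979 (+); new bracket [-1.125, -1.0625]
m = -1.09375, g(m) = 0.0667 (+); new bracket [-1.125, -1.09375]

-1.09375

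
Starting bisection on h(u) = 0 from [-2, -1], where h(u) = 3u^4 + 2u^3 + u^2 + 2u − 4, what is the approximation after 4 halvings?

m = -1.5, h(m) = 3.6875 (+); new bracket [-1.5, -1]
m = -1.25, h(m) = -1.519531 (−); new bracket [-1.5, -1.25]
m = -1.375, h(m) = 0.664795 (+); new bracket [-1.375, -1.25]
m = -1.3125, h(m) = -0.5217 (−); new bracket [-1.375, -1.3125]

-1.3125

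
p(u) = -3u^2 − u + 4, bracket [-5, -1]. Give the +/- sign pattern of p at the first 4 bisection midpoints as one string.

p(-3) = -20 < 0, so the root lies in [-3, -1]
p(-2) = -6 < 0, so the root lies in [-2, -1]
p(-1.5) = -1.25 < 0, so the root lies in [-1.5, -1]
p(-1.25) = 0.5625 > 0, so the root lies in [-1.5, -1.25]

---+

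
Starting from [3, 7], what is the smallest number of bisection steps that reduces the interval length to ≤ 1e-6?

Width after n steps is 4/2^n. Need 2^n ≥ 4/1e-6 = 4000000.
2^21 = 2097152 < 4000000 ≤ 2^22 = 4194304, so n = 22.

22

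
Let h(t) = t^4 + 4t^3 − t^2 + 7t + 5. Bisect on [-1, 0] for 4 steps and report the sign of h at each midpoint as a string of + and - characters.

+--+

h(-0.5) = 0.8125 > 0, so the root lies in [-1, -0.5]
h(-0.75) = -2.183594 < 0, so the root lies in [-0.75, -0.5]
h(-0.625) = -0.5896 < 0, so the root lies in [-0.625, -0.5]
h(-0.5625) = 0.1343 > 0, so the root lies in [-0.625, -0.5625]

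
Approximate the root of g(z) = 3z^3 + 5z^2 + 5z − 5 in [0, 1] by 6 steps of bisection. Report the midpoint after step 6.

m = 0.5, g(m) = -0.875 (−); new bracket [0.5, 1]
m = 0.75, g(m) = 2.828125 (+); new bracket [0.5, 0.75]
m = 0.625, g(m) = 0.810547 (+); new bracket [0.5, 0.625]
m = 0.5625, g(m) = -0.0715 (−); new bracket [0.5625, 0.625]
m = 0.59375, g(m) = 0.3594 (+); new bracket [0.5625, 0.59375]
m = 0.578125, g(m) = 0.1414 (+); new bracket [0.5625, 0.578125]

0.578125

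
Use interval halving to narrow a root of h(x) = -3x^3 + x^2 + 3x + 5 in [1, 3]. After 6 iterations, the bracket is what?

[1.59375, 1.625]

x = 2 gives h = -9, negative; keep [1, 2]
x = 1.5 gives h = 1.625, positive; keep [1.5, 2]
x = 1.75 gives h = -2.765625, negative; keep [1.5, 1.75]
x = 1.625 gives h = -0.3574, negative; keep [1.5, 1.625]
x = 1.5625 gives h = 0.6848, positive; keep [1.5625, 1.625]
x = 1.59375 gives h = 0.1767, positive; keep [1.59375, 1.625]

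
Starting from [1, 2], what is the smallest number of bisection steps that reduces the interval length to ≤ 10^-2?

Width after n steps is 1/2^n. Need 2^n ≥ 1/10^-2 = 100.
2^6 = 64 < 100 ≤ 2^7 = 128, so n = 7.

7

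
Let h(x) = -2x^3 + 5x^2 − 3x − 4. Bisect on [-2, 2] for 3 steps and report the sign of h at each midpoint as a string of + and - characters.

-+-

midpoint 0: h = -4 < 0 → [-2, 0]
midpoint -1: h = 6 > 0 → [-1, 0]
midpoint -0.5: h = -1 < 0 → [-1, -0.5]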